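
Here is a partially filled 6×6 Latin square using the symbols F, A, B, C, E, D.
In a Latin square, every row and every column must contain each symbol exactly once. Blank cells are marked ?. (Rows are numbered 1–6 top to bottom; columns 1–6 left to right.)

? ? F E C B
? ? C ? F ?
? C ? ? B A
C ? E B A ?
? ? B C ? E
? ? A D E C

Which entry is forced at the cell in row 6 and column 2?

B

Row 2, column 4: row 2 has {F, C} and column 4 has {B, C, E, D}, leaving only A.
Row 2, column 6: row 2 has {F, A, C} and column 6 has {A, B, C, E}, leaving only D.
Row 3, column 3: row 3 has {A, B, C} and column 3 has {F, A, B, C, E}, leaving only D.
Row 3, column 4: row 3 has {A, B, C, D} and column 4 has {A, B, C, E, D}, leaving only F.
Row 3, column 1: row 3 has {F, A, B, C, D} and column 1 has {C}, leaving only E.
Row 2, column 1: row 2 has {F, A, C, D} and column 1 has {C, E}, leaving only B.
Row 2, column 2: row 2 has {F, A, B, C, D} and column 2 has {C}, leaving only E.
Row 4, column 6: row 4 has {A, B, C, E} and column 6 has {A, B, C, E, D}, leaving only F.
Row 4, column 2: row 4 has {F, A, B, C, E} and column 2 has {C, E}, leaving only D.
Row 1, column 2: row 1 has {F, B, C, E} and column 2 has {C, E, D}, leaving only A.
Row 1, column 1: row 1 has {F, A, B, C, E} and column 1 has {B, C, E}, leaving only D.
Row 5, column 2: row 5 has {B, C, E} and column 2 has {A, C, E, D}, leaving only F.
Row 6 already has {A, C, E, D} and column 2 already has {F, A, C, E, D}, so row 6, column 2 must be B.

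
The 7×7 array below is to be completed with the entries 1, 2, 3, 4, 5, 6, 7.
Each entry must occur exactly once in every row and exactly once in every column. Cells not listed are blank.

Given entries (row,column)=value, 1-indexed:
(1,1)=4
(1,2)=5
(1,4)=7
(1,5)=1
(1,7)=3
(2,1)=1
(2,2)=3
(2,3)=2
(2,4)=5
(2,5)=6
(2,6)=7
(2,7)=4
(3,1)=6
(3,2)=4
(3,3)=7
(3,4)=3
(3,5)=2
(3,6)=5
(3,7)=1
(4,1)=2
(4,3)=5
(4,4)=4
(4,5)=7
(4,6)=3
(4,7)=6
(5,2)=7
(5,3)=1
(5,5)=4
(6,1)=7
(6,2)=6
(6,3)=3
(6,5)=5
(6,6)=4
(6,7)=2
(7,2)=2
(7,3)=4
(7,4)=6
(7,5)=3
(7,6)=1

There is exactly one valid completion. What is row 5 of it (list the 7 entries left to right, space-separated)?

3 7 1 2 4 6 5

Row 5, column 4: row 5 has {1, 4, 7} and column 4 has {3, 4, 5, 6, 7}, leaving only 2.
Row 5, column 6: row 5 has {1, 2, 4, 7} and column 6 has {1, 3, 4, 5, 7}, leaving only 6.
Row 5, column 7: row 5 has {1, 2, 4, 6, 7} and column 7 has {1, 2, 3, 4, 6}, leaving only 5.
Row 5, column 1: row 5 has {1, 2, 4, 5, 6, 7} and column 1 has {1, 2, 4, 6, 7}, leaving only 3.
So row 5 reads: 3 7 1 2 4 6 5.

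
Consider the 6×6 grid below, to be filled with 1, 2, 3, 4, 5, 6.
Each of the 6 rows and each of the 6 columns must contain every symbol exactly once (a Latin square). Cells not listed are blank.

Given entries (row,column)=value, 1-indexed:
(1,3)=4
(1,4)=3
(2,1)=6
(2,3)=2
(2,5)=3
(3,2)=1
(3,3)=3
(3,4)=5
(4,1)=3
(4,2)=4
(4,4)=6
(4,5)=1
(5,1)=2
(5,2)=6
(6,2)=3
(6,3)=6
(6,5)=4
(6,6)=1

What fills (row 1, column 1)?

Row 2, column 2: row 2 has {2, 3, 6} and column 2 has {1, 3, 4, 6}, leaving only 5.
Row 1, column 2: row 1 has {3, 4} and column 2 has {1, 3, 4, 5, 6}, leaving only 2.
Row 2, column 6: row 2 has {2, 3, 5, 6} and column 6 has {1}, leaving only 4.
Row 2, column 4: row 2 has {2, 3, 4, 5, 6} and column 4 has {3, 5, 6}, leaving only 1.
Row 3, column 1: row 3 has {1, 3, 5} and column 1 has {2, 3, 6}, leaving only 4.
Row 4, column 3: row 4 has {1, 3, 4, 6} and column 3 has {2, 3, 4, 6}, leaving only 5.
Row 4, column 6: row 4 has {1, 3, 4, 5, 6} and column 6 has {1, 4}, leaving only 2.
Row 3, column 6: row 3 has {1, 3, 4, 5} and column 6 has {1, 2, 4}, leaving only 6.
Row 1, column 6: row 1 has {2, 3, 4} and column 6 has {1, 2, 4, 6}, leaving only 5.
Row 1 already has {2, 3, 4, 5} and column 1 already has {2, 3, 4, 6}, so row 1, column 1 must be 1.

1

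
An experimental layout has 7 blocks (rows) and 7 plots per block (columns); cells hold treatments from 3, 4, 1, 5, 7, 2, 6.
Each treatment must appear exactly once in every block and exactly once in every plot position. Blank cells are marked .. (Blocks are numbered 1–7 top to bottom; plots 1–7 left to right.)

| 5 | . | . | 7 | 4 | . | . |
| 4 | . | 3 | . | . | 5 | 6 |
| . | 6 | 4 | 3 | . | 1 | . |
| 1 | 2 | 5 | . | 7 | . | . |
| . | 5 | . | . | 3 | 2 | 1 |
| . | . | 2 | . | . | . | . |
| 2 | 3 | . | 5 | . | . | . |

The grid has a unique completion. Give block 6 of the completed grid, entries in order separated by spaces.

Block 1, plot 2: block 1 has {4, 5, 7} and plot 2 has {3, 5, 2, 6}, leaving only 1.
Block 1, plot 3: block 1 has {4, 1, 5, 7} and plot 3 has {3, 4, 5, 2}, leaving only 6.
Block 1, plot 6: block 1 has {4, 1, 5, 7, 6} and plot 6 has {1, 5, 2}, leaving only 3.
Block 1, plot 7: block 1 has {3, 4, 1, 5, 7, 6} and plot 7 has {1, 6}, leaving only 2.
Block 2, plot 2: block 2 has {3, 4, 5, 6} and plot 2 has {3, 1, 5, 2, 6}, leaving only 7.
Block 6, plot 2: block 6 has {2} and plot 2 has {3, 1, 5, 7, 2, 6}, leaving only 4.
Block 3, plot 1: block 3 has {3, 4, 1, 6} and plot 1 has {4, 1, 5, 2}, leaving only 7.
Block 3, plot 7: block 3 has {3, 4, 1, 7, 6} and plot 7 has {1, 2, 6}, leaving only 5.
Block 3, plot 5: block 3 has {3, 4, 1, 5, 7, 6} and plot 5 has {3, 4, 7}, leaving only 2.
Block 2, plot 5: block 2 has {3, 4, 5, 7, 6} and plot 5 has {3, 4, 7, 2}, leaving only 1.
Block 2, plot 4: block 2 has {3, 4, 1, 5, 7, 6} and plot 4 has {3, 5, 7}, leaving only 2.
Block 5, plot 1: block 5 has {3, 1, 5, 2} and plot 1 has {4, 1, 5, 7, 2}, leaving only 6.
Block 6, plot 1: block 6 has {4, 2} and plot 1 has {4, 1, 5, 7, 2, 6}, leaving only 3.
Block 6, plot 7: block 6 has {3, 4, 2} and plot 7 has {1, 5, 2, 6}, leaving only 7.
Block 6, plot 6: block 6 has {3, 4, 7, 2} and plot 6 has {3, 1, 5, 2}, leaving only 6.
Block 6, plot 4: block 6 has {3, 4, 7, 2, 6} and plot 4 has {3, 5, 7, 2}, leaving only 1.
Block 6, plot 5: block 6 has {3, 4, 1, 7, 2, 6} and plot 5 has {3, 4, 1, 7, 2}, leaving only 5.
So block 6 reads: 3 4 2 1 5 6 7.

3 4 2 1 5 6 7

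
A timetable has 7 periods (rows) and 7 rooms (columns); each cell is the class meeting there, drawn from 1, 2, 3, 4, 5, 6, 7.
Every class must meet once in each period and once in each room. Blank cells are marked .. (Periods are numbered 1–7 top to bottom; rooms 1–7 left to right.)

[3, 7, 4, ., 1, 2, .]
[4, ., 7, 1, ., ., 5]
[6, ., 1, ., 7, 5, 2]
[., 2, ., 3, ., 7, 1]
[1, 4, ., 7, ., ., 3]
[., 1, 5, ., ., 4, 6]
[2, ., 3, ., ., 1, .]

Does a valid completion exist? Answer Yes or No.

No

Period 1, room 7: period 1 together with room 7 already contain {1, 2, 3, 4, 5, 6, 7} — every symbol — so nothing can go there. The grid has no valid completion.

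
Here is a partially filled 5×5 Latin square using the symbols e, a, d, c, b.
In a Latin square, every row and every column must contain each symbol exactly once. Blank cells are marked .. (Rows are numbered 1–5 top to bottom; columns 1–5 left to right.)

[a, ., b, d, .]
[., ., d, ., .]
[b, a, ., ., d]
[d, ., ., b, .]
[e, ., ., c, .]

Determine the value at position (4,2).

Row 2, column 1: row 2 has {d} and column 1 has {e, a, d, b}, leaving only c.
Row 3, column 4: row 3 has {a, d, b} and column 4 has {d, c, b}, leaving only e.
Row 2, column 4: row 2 has {d, c} and column 4 has {e, d, c, b}, leaving only a.
Row 3, column 3: row 3 has {e, a, d, b} and column 3 has {d, b}, leaving only c.
Row 5, column 3: row 5 has {e, c} and column 3 has {d, c, b}, leaving only a.
Row 4, column 3: row 4 has {d, b} and column 3 has {a, d, c, b}, leaving only e.
Row 4 already has {e, d, b} and column 2 already has {a}, so row 4, column 2 must be c.

c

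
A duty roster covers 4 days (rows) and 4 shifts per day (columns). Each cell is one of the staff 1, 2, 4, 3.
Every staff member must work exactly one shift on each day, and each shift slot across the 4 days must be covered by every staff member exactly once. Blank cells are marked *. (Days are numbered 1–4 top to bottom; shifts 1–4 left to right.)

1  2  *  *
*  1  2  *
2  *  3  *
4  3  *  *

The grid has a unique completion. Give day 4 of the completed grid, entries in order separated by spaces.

4 3 1 2

Day 4, shift 3: day 4 has {4, 3} and shift 3 has {2, 3}, leaving only 1.
Day 4, shift 4: day 4 has {1, 4, 3} and shift 4 has {}, leaving only 2.
So day 4 reads: 4 3 1 2.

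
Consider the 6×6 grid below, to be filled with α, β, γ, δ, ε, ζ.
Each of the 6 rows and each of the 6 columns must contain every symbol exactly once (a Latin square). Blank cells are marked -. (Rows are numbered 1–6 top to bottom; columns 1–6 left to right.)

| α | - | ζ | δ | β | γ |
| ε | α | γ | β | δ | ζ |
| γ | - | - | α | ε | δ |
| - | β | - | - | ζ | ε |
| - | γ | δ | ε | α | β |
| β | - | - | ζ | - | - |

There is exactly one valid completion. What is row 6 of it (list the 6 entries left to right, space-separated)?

β δ ε ζ γ α

Row 6, column 5: row 6 has {β, ζ} and column 5 has {α, β, δ, ε, ζ}, leaving only γ.
Row 6, column 6: row 6 has {β, γ, ζ} and column 6 has {β, γ, δ, ε, ζ}, leaving only α.
Row 6, column 3: row 6 has {α, β, γ, ζ} and column 3 has {γ, δ, ζ}, leaving only ε.
Row 6, column 2: row 6 has {α, β, γ, ε, ζ} and column 2 has {α, β, γ}, leaving only δ.
So row 6 reads: β δ ε ζ γ α.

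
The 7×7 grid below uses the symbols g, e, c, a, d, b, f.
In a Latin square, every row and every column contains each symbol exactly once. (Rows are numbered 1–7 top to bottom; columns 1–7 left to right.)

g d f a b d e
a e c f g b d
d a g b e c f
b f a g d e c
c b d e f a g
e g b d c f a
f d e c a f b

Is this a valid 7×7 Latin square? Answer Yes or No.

No

Row 1 contains d twice (at columns 2 and 6); row 7 is also not a permutation.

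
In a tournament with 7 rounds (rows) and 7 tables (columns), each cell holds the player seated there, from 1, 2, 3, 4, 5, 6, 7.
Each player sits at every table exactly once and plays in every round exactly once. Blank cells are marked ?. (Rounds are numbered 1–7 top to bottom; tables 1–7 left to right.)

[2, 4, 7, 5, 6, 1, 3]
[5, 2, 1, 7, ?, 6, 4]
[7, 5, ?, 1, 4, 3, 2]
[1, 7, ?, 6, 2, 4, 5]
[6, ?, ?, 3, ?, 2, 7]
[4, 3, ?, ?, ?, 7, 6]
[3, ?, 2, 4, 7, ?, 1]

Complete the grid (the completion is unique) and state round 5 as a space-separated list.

Round 5, table 2: round 5 has {2, 3, 6, 7} and table 2 has {2, 3, 4, 5, 7}, leaving only 1.
Round 5, table 5: round 5 has {1, 2, 3, 6, 7} and table 5 has {2, 4, 6, 7}, leaving only 5.
Round 5, table 3: round 5 has {1, 2, 3, 5, 6, 7} and table 3 has {1, 2, 7}, leaving only 4.
So round 5 reads: 6 1 4 3 5 2 7.

6 1 4 3 5 2 7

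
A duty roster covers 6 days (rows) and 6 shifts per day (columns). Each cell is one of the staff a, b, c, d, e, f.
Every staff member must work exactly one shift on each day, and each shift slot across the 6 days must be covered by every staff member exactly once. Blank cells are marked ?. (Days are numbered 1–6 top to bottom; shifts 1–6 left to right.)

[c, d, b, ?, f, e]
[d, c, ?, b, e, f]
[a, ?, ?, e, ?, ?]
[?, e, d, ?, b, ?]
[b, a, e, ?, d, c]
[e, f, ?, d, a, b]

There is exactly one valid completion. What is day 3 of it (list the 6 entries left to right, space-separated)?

Day 3, shift 2: day 3 has {a, e} and shift 2 has {a, c, d, e, f}, leaving only b.
Day 3, shift 5: day 3 has {a, b, e} and shift 5 has {a, b, d, e, f}, leaving only c.
Day 3, shift 3: day 3 has {a, b, c, e} and shift 3 has {b, d, e}, leaving only f.
Day 3, shift 6: day 3 has {a, b, c, e, f} and shift 6 has {b, c, e, f}, leaving only d.
So day 3 reads: a b f e c d.

a b f e c d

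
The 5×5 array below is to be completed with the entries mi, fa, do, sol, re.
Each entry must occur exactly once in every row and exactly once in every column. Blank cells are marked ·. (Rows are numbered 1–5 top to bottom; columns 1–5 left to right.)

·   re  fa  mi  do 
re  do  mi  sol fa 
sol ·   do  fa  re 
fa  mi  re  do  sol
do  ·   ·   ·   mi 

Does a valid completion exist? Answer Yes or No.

Row 1, column 1: row 1 together with column 1 already contain {mi, fa, do, sol, re} — every symbol — so nothing can go there. The grid has no valid completion.

No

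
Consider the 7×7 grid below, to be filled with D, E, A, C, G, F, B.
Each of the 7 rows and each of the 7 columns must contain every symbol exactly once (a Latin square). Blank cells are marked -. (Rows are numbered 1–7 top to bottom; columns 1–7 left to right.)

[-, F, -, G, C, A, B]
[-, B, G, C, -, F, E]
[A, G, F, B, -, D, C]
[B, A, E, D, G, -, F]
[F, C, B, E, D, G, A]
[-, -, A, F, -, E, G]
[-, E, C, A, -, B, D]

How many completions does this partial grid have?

1

Row 1, column 1: eliminating its row and column leaves {D, E}.
Row 1, column 3: eliminating its row and column leaves {D}.
Row 2, column 1: eliminating its row and column leaves {D}.
Row 2, column 5: eliminating its row and column leaves {A}.
Row 3, column 5: eliminating its row and column leaves {E}.
Row 4, column 6: eliminating its row and column leaves {C}.
Row 6, column 1: eliminating its row and column leaves {D, C}.
Row 6, column 2: eliminating its row and column leaves {D}.
Row 6, column 5: eliminating its row and column leaves {B}.
Row 7, column 1: eliminating its row and column leaves {G}.
Row 7, column 5: eliminating its row and column leaves {F}.
Only one assignment across all blanks avoids any row or column repeat, giving 1 completion.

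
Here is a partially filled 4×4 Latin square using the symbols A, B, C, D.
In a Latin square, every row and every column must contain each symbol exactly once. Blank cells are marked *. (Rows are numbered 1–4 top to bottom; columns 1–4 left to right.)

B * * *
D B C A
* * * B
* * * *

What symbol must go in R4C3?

Row 4, column 3 is narrowed to {A, B, D}.
If it were A, then row 3, column 3 would be left with no valid symbol.
If it were D, then row 3, column 3 would be left with no valid symbol.
So row 4, column 3 must be B.

B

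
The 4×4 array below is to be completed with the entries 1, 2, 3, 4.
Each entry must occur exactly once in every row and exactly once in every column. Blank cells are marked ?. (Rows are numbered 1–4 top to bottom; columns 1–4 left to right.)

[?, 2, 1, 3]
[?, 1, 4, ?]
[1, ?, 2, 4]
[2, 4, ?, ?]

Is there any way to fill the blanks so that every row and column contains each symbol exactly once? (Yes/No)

No row or column among the givens repeats a symbol, and propagating forced cells runs into no contradiction.
One valid completion exists (for instance, 4 2 1 3 / 3 1 4 2 / 1 3 2 4 / 2 4 3 1).

Yes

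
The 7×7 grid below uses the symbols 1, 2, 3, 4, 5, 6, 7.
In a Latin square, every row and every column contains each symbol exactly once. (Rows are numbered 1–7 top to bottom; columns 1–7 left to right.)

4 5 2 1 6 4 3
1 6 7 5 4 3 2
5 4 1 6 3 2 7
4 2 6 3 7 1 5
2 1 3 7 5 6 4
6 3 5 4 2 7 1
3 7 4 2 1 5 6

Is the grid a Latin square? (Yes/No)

No

Row 1 contains 4 twice (at columns 1 and 6), so it is not a permutation.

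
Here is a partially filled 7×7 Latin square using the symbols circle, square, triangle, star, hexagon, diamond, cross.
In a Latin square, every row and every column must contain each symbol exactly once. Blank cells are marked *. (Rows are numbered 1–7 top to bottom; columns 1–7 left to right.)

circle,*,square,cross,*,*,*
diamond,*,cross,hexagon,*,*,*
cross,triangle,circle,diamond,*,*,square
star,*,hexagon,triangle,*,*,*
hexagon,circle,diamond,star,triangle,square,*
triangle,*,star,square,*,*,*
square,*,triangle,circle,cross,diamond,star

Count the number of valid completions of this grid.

9

Row 1, column 2: eliminating its row and column leaves {star, hexagon, diamond}.
Row 1, column 5: eliminating its row and column leaves {star, hexagon, diamond}.
Row 1, column 6: eliminating its row and column leaves {triangle, star, hexagon}.
Row 1, column 7: eliminating its row and column leaves {triangle, hexagon, diamond}.
Row 2, column 2: eliminating its row and column leaves {square, star}.
Row 2, column 5: eliminating its row and column leaves {circle, square, star}.
Row 2, column 6: eliminating its row and column leaves {circle, triangle, star}.
Row 2, column 7: eliminating its row and column leaves {circle, triangle}.
Row 3, column 5: eliminating its row and column leaves {star, hexagon}.
Row 3, column 6: eliminating its row and column leaves {star, hexagon}.
Row 4, column 2: eliminating its row and column leaves {square, diamond, cross}.
Row 4, column 5: eliminating its row and column leaves {circle, square, diamond}.
Row 4, column 6: eliminating its row and column leaves {circle, cross}.
Row 4, column 7: eliminating its row and column leaves {circle, diamond, cross}.
Row 5, column 7: eliminating its row and column leaves {cross}.
Row 6, column 2: eliminating its row and column leaves {hexagon, diamond, cross}.
Row 6, column 5: eliminating its row and column leaves {circle, hexagon, diamond}.
Row 6, column 6: eliminating its row and column leaves {circle, hexagon, cross}.
Row 6, column 7: eliminating its row and column leaves {circle, hexagon, diamond, cross}.
Row 7, column 2: eliminating its row and column leaves {hexagon}.
Enumerating the assignments across these blanks that avoid any row or column repeat gives 9 completions.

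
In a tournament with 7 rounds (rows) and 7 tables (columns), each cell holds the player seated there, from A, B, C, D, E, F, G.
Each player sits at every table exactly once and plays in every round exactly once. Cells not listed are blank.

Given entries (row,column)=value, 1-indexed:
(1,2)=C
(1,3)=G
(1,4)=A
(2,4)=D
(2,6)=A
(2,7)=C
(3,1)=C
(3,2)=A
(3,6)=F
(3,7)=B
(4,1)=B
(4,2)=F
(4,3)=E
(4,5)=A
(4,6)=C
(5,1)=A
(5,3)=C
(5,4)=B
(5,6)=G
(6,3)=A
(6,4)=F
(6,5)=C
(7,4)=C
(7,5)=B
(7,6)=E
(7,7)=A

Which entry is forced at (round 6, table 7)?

Round 3, table 3: round 3 has {A, B, C, F} and table 3 has {A, C, E, G}, leaving only D.
Round 4, table 4: round 4 has {A, B, C, E, F} and table 4 has {A, B, C, D, F}, leaving only G.
Round 3, table 4: round 3 has {A, B, C, D, F} and table 4 has {A, B, C, D, F, G}, leaving only E.
Round 3, table 5: round 3 has {A, B, C, D, E, F} and table 5 has {A, B, C}, leaving only G.
Round 4, table 7: round 4 has {A, B, C, E, F, G} and table 7 has {A, B, C}, leaving only D.
Round 7, table 3: round 7 has {A, B, C, E} and table 3 has {A, C, D, E, G}, leaving only F.
Round 2, table 3: round 2 has {A, C, D} and table 3 has {A, C, D, E, F, G}, leaving only B.
Round 6, table 7 is narrowed to {E, G}.
If it were E, then round 5, table 7 would be left with no valid symbol.
So round 6, table 7 must be G.

G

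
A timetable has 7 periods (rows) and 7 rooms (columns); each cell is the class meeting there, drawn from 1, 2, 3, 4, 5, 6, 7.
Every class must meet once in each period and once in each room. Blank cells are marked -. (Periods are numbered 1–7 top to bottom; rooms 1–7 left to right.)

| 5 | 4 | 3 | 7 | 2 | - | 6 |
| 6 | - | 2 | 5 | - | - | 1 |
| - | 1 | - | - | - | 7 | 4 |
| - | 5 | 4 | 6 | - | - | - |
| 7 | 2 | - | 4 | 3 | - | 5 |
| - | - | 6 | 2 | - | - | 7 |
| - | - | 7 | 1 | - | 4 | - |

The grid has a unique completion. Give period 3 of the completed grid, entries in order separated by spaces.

Period 3, room 3: period 3 has {1, 4, 7} and room 3 has {2, 3, 4, 6, 7}, leaving only 5.
Period 3, room 4: period 3 has {1, 4, 5, 7} and room 4 has {1, 2, 4, 5, 6, 7}, leaving only 3.
Period 3, room 1: period 3 has {1, 3, 4, 5, 7} and room 1 has {5, 6, 7}, leaving only 2.
Period 3, room 5: period 3 has {1, 2, 3, 4, 5, 7} and room 5 has {2, 3}, leaving only 6.
So period 3 reads: 2 1 5 3 6 7 4.

2 1 5 3 6 7 4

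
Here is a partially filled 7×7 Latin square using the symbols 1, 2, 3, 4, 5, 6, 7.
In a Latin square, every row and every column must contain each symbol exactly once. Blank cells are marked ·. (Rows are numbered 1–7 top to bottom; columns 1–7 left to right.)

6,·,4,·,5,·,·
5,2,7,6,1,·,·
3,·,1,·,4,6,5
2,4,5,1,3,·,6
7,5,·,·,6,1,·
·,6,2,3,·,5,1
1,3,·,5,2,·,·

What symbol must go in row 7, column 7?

7

Row 3, column 2: row 3 has {1, 3, 4, 5, 6} and column 2 has {2, 3, 4, 5, 6}, leaving only 7.
Row 1, column 2: row 1 has {4, 5, 6} and column 2 has {2, 3, 4, 5, 6, 7}, leaving only 1.
Row 3, column 4: row 3 has {1, 3, 4, 5, 6, 7} and column 4 has {1, 3, 5, 6}, leaving only 2.
Row 1, column 4: row 1 has {1, 4, 5, 6} and column 4 has {1, 2, 3, 5, 6}, leaving only 7.
Row 4, column 6: row 4 has {1, 2, 3, 4, 5, 6} and column 6 has {1, 5, 6}, leaving only 7.
Row 5, column 3: row 5 has {1, 5, 6, 7} and column 3 has {1, 2, 4, 5, 7}, leaving only 3.
Row 5, column 4: row 5 has {1, 3, 5, 6, 7} and column 4 has {1, 2, 3, 5, 6, 7}, leaving only 4.
Row 5, column 7: row 5 has {1, 3, 4, 5, 6, 7} and column 7 has {1, 5, 6}, leaving only 2.
Row 1, column 7: row 1 has {1, 4, 5, 6, 7} and column 7 has {1, 2, 5, 6}, leaving only 3.
Row 1, column 6: row 1 has {1, 3, 4, 5, 6, 7} and column 6 has {1, 5, 6, 7}, leaving only 2.
Row 2, column 7: row 2 has {1, 2, 5, 6, 7} and column 7 has {1, 2, 3, 5, 6}, leaving only 4.
Row 7 already has {1, 2, 3, 5} and column 7 already has {1, 2, 3, 4, 5, 6}, so row 7, column 7 must be 7.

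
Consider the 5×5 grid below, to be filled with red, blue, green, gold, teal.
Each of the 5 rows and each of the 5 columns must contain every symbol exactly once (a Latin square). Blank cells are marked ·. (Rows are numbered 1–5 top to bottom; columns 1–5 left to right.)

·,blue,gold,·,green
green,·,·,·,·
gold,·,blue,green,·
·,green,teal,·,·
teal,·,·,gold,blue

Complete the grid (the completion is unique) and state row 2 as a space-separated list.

green gold red blue teal

Row 2, column 3: row 2 has {green} and column 3 has {blue, gold, teal}, leaving only red.
Row 1, column 1: row 1 has {blue, green, gold} and column 1 has {green, gold, teal}, leaving only red.
Row 1, column 4: row 1 has {red, blue, green, gold} and column 4 has {green, gold}, leaving only teal.
Row 2, column 4: row 2 has {red, green} and column 4 has {green, gold, teal}, leaving only blue.
Row 4, column 1: row 4 has {green, teal} and column 1 has {red, green, gold, teal}, leaving only blue.
Row 4, column 4: row 4 has {blue, green, teal} and column 4 has {blue, green, gold, teal}, leaving only red.
Row 4, column 5: row 4 has {red, blue, green, teal} and column 5 has {blue, green}, leaving only gold.
Row 2, column 5: row 2 has {red, blue, green} and column 5 has {blue, green, gold}, leaving only teal.
Row 2, column 2: row 2 has {red, blue, green, teal} and column 2 has {blue, green}, leaving only gold.
So row 2 reads: green gold red blue teal.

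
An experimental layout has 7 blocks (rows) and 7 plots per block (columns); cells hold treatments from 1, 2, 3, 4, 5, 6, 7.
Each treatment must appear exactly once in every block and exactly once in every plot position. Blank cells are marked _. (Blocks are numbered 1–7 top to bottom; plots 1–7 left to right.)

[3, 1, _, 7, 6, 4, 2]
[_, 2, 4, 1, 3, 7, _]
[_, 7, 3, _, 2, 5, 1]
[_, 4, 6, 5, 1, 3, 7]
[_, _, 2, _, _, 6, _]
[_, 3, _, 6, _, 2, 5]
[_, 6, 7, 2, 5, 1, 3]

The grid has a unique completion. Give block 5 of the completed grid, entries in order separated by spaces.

Block 5, plot 2: block 5 has {2, 6} and plot 2 has {1, 2, 3, 4, 6, 7}, leaving only 5.
Block 5, plot 7: block 5 has {2, 5, 6} and plot 7 has {1, 2, 3, 5, 7}, leaving only 4.
Block 5, plot 4: block 5 has {2, 4, 5, 6} and plot 4 has {1, 2, 5, 6, 7}, leaving only 3.
Block 5, plot 5: block 5 has {2, 3, 4, 5, 6} and plot 5 has {1, 2, 3, 5, 6}, leaving only 7.
Block 5, plot 1: block 5 has {2, 3, 4, 5, 6, 7} and plot 1 has {3}, leaving only 1.
So block 5 reads: 1 5 2 3 7 6 4.

1 5 2 3 7 6 4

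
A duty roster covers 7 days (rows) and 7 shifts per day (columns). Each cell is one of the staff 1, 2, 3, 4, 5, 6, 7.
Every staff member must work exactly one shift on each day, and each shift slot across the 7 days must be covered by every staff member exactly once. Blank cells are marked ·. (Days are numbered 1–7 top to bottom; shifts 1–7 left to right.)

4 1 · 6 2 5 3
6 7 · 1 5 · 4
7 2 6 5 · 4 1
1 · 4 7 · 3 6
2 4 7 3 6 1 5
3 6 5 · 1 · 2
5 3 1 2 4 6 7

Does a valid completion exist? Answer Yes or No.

No

Day 1, shift 3: day 1 together with shift 3 already contain {1, 2, 3, 4, 5, 6, 7} — every symbol — so nothing can go there. The grid has no valid completion.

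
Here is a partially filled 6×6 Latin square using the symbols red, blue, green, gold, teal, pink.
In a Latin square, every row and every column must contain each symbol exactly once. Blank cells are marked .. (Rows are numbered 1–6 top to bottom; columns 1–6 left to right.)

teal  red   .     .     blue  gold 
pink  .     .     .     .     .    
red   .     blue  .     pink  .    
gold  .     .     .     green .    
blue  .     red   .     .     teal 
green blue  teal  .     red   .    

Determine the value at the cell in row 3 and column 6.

Row 3 already has {red, blue, pink} and column 6 already has {gold, teal}, so row 3, column 6 must be green.

green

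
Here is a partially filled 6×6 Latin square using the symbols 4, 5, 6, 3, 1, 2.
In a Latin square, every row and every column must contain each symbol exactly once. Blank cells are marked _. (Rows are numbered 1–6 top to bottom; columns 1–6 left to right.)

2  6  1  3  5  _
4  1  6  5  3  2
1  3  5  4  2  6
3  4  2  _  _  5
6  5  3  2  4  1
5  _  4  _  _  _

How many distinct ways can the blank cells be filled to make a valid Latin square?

Row 1, column 6: eliminating its row and column leaves {4}.
Row 4, column 4: eliminating its row and column leaves {6, 1}.
Row 4, column 5: eliminating its row and column leaves {6, 1}.
Row 6, column 2: eliminating its row and column leaves {2}.
Row 6, column 4: eliminating its row and column leaves {6, 1}.
Row 6, column 5: eliminating its row and column leaves {6, 1}.
Row 6, column 6: eliminating its row and column leaves {3}.
Enumerating the assignments across these blanks that avoid any row or column repeat gives 2 completions.

2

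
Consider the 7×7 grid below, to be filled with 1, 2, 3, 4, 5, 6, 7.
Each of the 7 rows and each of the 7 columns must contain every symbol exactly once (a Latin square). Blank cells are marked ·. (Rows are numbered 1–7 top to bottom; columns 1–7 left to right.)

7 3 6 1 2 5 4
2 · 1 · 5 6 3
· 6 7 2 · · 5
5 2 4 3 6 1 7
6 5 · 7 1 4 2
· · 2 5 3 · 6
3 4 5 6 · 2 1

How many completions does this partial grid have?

Row 2, column 2: eliminating its row and column leaves {7}.
Row 2, column 4: eliminating its row and column leaves {4}.
Row 3, column 1: eliminating its row and column leaves {1, 4}.
Row 3, column 5: eliminating its row and column leaves {4}.
Row 3, column 6: eliminating its row and column leaves {3}.
Row 5, column 3: eliminating its row and column leaves {3}.
Row 6, column 1: eliminating its row and column leaves {1, 4}.
Row 6, column 2: eliminating its row and column leaves {1, 7}.
Row 6, column 6: eliminating its row and column leaves {7}.
Row 7, column 5: eliminating its row and column leaves {7}.
Only one assignment across all blanks avoids any row or column repeat, giving 1 completion.

1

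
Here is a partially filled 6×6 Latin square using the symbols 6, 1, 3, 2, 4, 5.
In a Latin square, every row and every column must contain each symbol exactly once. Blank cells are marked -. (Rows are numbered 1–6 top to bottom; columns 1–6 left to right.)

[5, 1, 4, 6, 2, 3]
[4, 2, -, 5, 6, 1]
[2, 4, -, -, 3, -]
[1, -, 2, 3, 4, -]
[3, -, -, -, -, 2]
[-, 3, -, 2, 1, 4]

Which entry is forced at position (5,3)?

Row 2, column 3: row 2 has {6, 1, 2, 4, 5} and column 3 has {2, 4}, leaving only 3.
Row 3, column 4: row 3 has {3, 2, 4} and column 4 has {6, 3, 2, 5}, leaving only 1.
Row 5, column 4: row 5 has {3, 2} and column 4 has {6, 1, 3, 2, 5}, leaving only 4.
Row 5, column 5: row 5 has {3, 2, 4} and column 5 has {6, 1, 3, 2, 4}, leaving only 5.
Row 5, column 2: row 5 has {3, 2, 4, 5} and column 2 has {1, 3, 2, 4}, leaving only 6.
Row 5 already has {6, 3, 2, 4, 5} and column 3 already has {3, 2, 4}, so row 5, column 3 must be 1.

1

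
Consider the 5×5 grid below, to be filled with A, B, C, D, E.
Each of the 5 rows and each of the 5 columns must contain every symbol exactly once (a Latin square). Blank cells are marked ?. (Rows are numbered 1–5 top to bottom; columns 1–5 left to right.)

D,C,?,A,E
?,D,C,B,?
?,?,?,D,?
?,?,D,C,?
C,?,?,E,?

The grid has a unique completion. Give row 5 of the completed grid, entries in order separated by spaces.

Row 1, column 3: row 1 has {A, C, D, E} and column 3 has {C, D}, leaving only B.
Row 5, column 3: row 5 has {C, E} and column 3 has {B, C, D}, leaving only A.
Row 5, column 2: row 5 has {A, C, E} and column 2 has {C, D}, leaving only B.
Row 5, column 5: row 5 has {A, B, C, E} and column 5 has {E}, leaving only D.
So row 5 reads: C B A E D.

C B A E D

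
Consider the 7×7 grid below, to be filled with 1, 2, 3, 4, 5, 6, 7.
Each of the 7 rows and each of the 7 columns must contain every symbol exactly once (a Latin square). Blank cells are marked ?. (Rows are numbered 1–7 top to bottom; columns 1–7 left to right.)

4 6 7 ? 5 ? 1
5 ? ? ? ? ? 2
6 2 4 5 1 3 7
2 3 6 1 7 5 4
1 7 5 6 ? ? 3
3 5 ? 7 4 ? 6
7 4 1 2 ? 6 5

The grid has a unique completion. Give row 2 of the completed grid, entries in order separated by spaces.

Row 2, column 2: row 2 has {2, 5} and column 2 has {2, 3, 4, 5, 6, 7}, leaving only 1.
Row 2, column 3: row 2 has {1, 2, 5} and column 3 has {1, 4, 5, 6, 7}, leaving only 3.
Row 2, column 4: row 2 has {1, 2, 3, 5} and column 4 has {1, 2, 5, 6, 7}, leaving only 4.
Row 2, column 5: row 2 has {1, 2, 3, 4, 5} and column 5 has {1, 4, 5, 7}, leaving only 6.
Row 2, column 6: row 2 has {1, 2, 3, 4, 5, 6} and column 6 has {3, 5, 6}, leaving only 7.
So row 2 reads: 5 1 3 4 6 7 2.

5 1 3 4 6 7 2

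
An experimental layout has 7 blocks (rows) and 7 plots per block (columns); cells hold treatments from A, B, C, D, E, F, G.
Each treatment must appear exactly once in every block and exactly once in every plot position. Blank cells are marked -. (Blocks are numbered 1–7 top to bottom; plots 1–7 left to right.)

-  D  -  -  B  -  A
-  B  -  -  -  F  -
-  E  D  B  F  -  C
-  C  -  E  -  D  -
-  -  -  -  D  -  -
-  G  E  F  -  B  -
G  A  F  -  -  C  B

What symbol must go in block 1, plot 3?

Block 3, plot 1: block 3 has {B, C, D, E, F} and plot 1 has {G}, leaving only A.
Block 3, plot 6: block 3 has {A, B, C, D, E, F} and plot 6 has {B, C, D, F}, leaving only G.
Block 1, plot 6: block 1 has {A, B, D} and plot 6 has {B, C, D, F, G}, leaving only E.
Block 5, plot 2: block 5 has {D} and plot 2 has {A, B, C, D, E, G}, leaving only F.
Block 5, plot 6: block 5 has {D, F} and plot 6 has {B, C, D, E, F, G}, leaving only A.
Block 6, plot 7: block 6 has {B, E, F, G} and plot 7 has {A, B, C}, leaving only D.
Block 6, plot 1: block 6 has {B, D, E, F, G} and plot 1 has {A, G}, leaving only C.
Block 1, plot 1: block 1 has {A, B, D, E} and plot 1 has {A, C, G}, leaving only F.
Block 4, plot 1: block 4 has {C, D, E} and plot 1 has {A, C, F, G}, leaving only B.
Block 5, plot 1: block 5 has {A, D, F} and plot 1 has {A, B, C, F, G}, leaving only E.
Block 2, plot 1: block 2 has {B, F} and plot 1 has {A, B, C, E, F, G}, leaving only D.
Block 5, plot 7: block 5 has {A, D, E, F} and plot 7 has {A, B, C, D}, leaving only G.
Block 2, plot 7: block 2 has {B, D, F} and plot 7 has {A, B, C, D, G}, leaving only E.
Block 4, plot 7: block 4 has {B, C, D, E} and plot 7 has {A, B, C, D, E, G}, leaving only F.
Block 5, plot 4: block 5 has {A, D, E, F, G} and plot 4 has {B, E, F}, leaving only C.
Block 1, plot 4: block 1 has {A, B, D, E, F} and plot 4 has {B, C, E, F}, leaving only G.
Block 1 already has {A, B, D, E, F, G} and plot 3 already has {D, E, F}, so block 1, plot 3 must be C.

C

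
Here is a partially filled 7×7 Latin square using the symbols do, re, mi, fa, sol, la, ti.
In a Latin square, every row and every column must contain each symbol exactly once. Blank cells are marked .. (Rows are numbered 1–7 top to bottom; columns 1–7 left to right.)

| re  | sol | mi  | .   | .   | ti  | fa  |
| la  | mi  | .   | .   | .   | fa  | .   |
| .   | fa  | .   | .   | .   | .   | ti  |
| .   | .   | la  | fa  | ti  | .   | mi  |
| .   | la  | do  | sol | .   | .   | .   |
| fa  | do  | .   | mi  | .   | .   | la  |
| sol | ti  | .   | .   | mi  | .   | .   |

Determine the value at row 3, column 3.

sol

Row 4, column 1: row 4 has {mi, fa, la, ti} and column 1 has {re, fa, sol, la}, leaving only do.
Row 3, column 1: row 3 has {fa, ti} and column 1 has {do, re, fa, sol, la}, leaving only mi.
Row 4, column 2: row 4 has {do, mi, fa, la, ti} and column 2 has {do, mi, fa, sol, la, ti}, leaving only re.
Row 4, column 6: row 4 has {do, re, mi, fa, la, ti} and column 6 has {fa, ti}, leaving only sol.
Row 5, column 1: row 5 has {do, sol, la} and column 1 has {do, re, mi, fa, sol, la}, leaving only ti.
Row 5, column 7: row 5 has {do, sol, la, ti} and column 7 has {mi, fa, la, ti}, leaving only re.
Row 5, column 5: row 5 has {do, re, sol, la, ti} and column 5 has {mi, ti}, leaving only fa.
Row 5, column 6: row 5 has {do, re, fa, sol, la, ti} and column 6 has {fa, sol, ti}, leaving only mi.
Row 6, column 6: row 6 has {do, mi, fa, la} and column 6 has {mi, fa, sol, ti}, leaving only re.
Row 6, column 5: row 6 has {do, re, mi, fa, la} and column 5 has {mi, fa, ti}, leaving only sol.
Row 6, column 3: row 6 has {do, re, mi, fa, sol, la} and column 3 has {do, mi, la}, leaving only ti.
Row 7, column 7: row 7 has {mi, sol, ti} and column 7 has {re, mi, fa, la, ti}, leaving only do.
Row 2, column 7: row 2 has {mi, fa, la} and column 7 has {do, re, mi, fa, la, ti}, leaving only sol.
Row 2, column 3: row 2 has {mi, fa, sol, la} and column 3 has {do, mi, la, ti}, leaving only re.
Row 3 already has {mi, fa, ti} and column 3 already has {do, re, mi, la, ti}, so row 3, column 3 must be sol.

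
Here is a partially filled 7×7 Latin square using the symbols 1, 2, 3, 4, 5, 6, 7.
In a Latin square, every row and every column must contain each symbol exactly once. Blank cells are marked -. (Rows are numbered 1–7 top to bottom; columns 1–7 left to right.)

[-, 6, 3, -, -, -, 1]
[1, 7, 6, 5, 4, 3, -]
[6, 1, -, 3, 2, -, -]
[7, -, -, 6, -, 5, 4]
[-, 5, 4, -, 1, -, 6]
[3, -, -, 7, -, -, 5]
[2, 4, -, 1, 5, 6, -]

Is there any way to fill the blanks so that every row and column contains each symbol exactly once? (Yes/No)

No

Row 5, column 1: row 5 together with column 1 already contain {1, 2, 3, 4, 5, 6, 7} — every symbol — so nothing can go there. The grid has no valid completion.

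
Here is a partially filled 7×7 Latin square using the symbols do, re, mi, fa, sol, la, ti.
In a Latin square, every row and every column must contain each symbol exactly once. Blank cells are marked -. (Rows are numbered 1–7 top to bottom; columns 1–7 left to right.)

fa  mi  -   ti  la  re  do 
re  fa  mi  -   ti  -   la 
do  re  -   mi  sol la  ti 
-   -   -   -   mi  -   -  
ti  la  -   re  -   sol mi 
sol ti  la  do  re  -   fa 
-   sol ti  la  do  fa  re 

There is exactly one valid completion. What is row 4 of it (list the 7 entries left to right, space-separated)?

Row 4, column 1: row 4 has {mi} and column 1 has {do, re, fa, sol, ti}, leaving only la.
Row 4, column 2: row 4 has {mi, la} and column 2 has {re, mi, fa, sol, la, ti}, leaving only do.
Row 4, column 6: row 4 has {do, mi, la} and column 6 has {re, fa, sol, la}, leaving only ti.
Row 4, column 7: row 4 has {do, mi, la, ti} and column 7 has {do, re, mi, fa, la, ti}, leaving only sol.
Row 4, column 4: row 4 has {do, mi, sol, la, ti} and column 4 has {do, re, mi, la, ti}, leaving only fa.
Row 4, column 3: row 4 has {do, mi, fa, sol, la, ti} and column 3 has {mi, la, ti}, leaving only re.
So row 4 reads: la do re fa mi ti sol.

la do re fa mi ti sol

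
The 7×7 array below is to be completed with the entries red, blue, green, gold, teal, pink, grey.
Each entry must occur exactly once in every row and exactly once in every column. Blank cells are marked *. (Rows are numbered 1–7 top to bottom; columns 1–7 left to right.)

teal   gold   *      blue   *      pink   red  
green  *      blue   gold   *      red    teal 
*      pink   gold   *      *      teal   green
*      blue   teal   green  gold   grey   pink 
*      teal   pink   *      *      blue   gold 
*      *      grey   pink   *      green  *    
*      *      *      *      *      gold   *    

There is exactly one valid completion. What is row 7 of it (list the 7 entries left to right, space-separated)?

pink green red teal blue gold grey

Row 1, column 3: row 1 has {red, blue, gold, teal, pink} and column 3 has {blue, gold, teal, pink, grey}, leaving only green.
Row 7, column 3: row 7 has {gold} and column 3 has {blue, green, gold, teal, pink, grey}, leaving only red.
Row 1, column 5: row 1 has {red, blue, green, gold, teal, pink} and column 5 has {gold}, leaving only grey.
Row 2, column 2: row 2 has {red, blue, green, gold, teal} and column 2 has {blue, gold, teal, pink}, leaving only grey.
Row 7, column 2: row 7 has {red, gold} and column 2 has {blue, gold, teal, pink, grey}, leaving only green.
Row 2, column 5: row 2 has {red, blue, green, gold, teal, grey} and column 5 has {gold, grey}, leaving only pink.
Row 4, column 1: row 4 has {blue, green, gold, teal, pink, grey} and column 1 has {green, teal}, leaving only red.
Row 5, column 1: row 5 has {blue, gold, teal, pink} and column 1 has {red, green, teal}, leaving only grey.
Row 3, column 1: row 3 has {green, gold, teal, pink} and column 1 has {red, green, teal, grey}, leaving only blue.
Row 7, column 1: row 7 has {red, green, gold} and column 1 has {red, blue, green, teal, grey}, leaving only pink.
Row 3, column 5: row 3 has {blue, green, gold, teal, pink} and column 5 has {gold, pink, grey}, leaving only red.
Row 3, column 4: row 3 has {red, blue, green, gold, teal, pink} and column 4 has {blue, green, gold, pink}, leaving only grey.
Row 7, column 4: row 7 has {red, green, gold, pink} and column 4 has {blue, green, gold, pink, grey}, leaving only teal.
Row 7, column 5: row 7 has {red, green, gold, teal, pink} and column 5 has {red, gold, pink, grey}, leaving only blue.
Row 7, column 7: row 7 has {red, blue, green, gold, teal, pink} and column 7 has {red, green, gold, teal, pink}, leaving only grey.
So row 7 reads: pink green red teal blue gold grey.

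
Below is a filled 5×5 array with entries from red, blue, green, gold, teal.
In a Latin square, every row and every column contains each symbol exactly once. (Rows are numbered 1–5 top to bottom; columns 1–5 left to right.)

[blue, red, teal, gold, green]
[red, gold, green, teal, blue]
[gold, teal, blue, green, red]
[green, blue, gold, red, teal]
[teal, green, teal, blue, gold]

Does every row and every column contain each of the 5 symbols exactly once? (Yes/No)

No

Column 3 contains teal twice (at rows 1 and 5), so it is not a permutation.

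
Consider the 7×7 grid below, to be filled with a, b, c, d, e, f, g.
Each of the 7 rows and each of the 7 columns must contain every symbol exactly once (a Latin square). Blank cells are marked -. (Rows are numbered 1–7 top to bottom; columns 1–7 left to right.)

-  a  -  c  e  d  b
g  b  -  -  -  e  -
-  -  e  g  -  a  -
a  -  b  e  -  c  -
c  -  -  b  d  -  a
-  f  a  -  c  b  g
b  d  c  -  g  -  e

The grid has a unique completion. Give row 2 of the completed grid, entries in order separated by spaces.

g b d f a e c

Row 1, column 1: row 1 has {a, b, c, d, e} and column 1 has {a, b, c, g}, leaving only f.
Row 1, column 3: row 1 has {a, b, c, d, e, f} and column 3 has {a, b, c, e}, leaving only g.
Row 3, column 1: row 3 has {a, e, g} and column 1 has {a, b, c, f, g}, leaving only d.
Row 3, column 2: row 3 has {a, d, e, g} and column 2 has {a, b, d, f}, leaving only c.
Row 3, column 7: row 3 has {a, c, d, e, g} and column 7 has {a, b, e, g}, leaving only f.
Row 3, column 5: row 3 has {a, c, d, e, f, g} and column 5 has {c, d, e, g}, leaving only b.
Row 4, column 2: row 4 has {a, b, c, e} and column 2 has {a, b, c, d, f}, leaving only g.
Row 4, column 5: row 4 has {a, b, c, e, g} and column 5 has {b, c, d, e, g}, leaving only f.
Row 2, column 5: row 2 has {b, e, g} and column 5 has {b, c, d, e, f, g}, leaving only a.
Row 4, column 7: row 4 has {a, b, c, e, f, g} and column 7 has {a, b, e, f, g}, leaving only d.
Row 2, column 7: row 2 has {a, b, e, g} and column 7 has {a, b, d, e, f, g}, leaving only c.
Row 5, column 2: row 5 has {a, b, c, d} and column 2 has {a, b, c, d, f, g}, leaving only e.
Row 5, column 3: row 5 has {a, b, c, d, e} and column 3 has {a, b, c, e, g}, leaving only f.
Row 2, column 3: row 2 has {a, b, c, e, g} and column 3 has {a, b, c, e, f, g}, leaving only d.
Row 2, column 4: row 2 has {a, b, c, d, e, g} and column 4 has {b, c, e, g}, leaving only f.
So row 2 reads: g b d f a e c.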